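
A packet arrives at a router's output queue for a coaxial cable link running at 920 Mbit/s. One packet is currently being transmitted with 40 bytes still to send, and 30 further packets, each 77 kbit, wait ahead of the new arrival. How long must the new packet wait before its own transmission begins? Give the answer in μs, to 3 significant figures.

2510 μs

Each queued packet: L/R = 77000/920000000 = 83.6957 μs.
30 queued → 2510.87 μs.
Plus remaining 320 bits of current packet: 0.347826 μs.
Queuing delay = 2510 μs.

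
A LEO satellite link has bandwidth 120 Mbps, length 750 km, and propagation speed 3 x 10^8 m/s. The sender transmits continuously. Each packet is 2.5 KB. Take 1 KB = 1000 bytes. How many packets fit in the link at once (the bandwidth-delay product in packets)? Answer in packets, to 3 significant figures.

Propagation delay = 750000 / 300000000 = 0.0025 s.
BDP = R × t_prop = 120000000 × 0.0025 = 300000 bits.
In packets of 20000 bits: 15.0 packets.

15.0 packets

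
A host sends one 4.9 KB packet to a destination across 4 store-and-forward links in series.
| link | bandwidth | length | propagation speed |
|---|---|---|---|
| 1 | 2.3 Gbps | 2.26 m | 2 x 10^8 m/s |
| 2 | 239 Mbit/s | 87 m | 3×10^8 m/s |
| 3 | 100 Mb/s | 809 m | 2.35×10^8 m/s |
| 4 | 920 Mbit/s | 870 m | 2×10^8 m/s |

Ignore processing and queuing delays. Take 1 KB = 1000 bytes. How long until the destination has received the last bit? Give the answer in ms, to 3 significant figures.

L = 39200 bits.
Transmission delays (L/R per hop): 0.0170435, 0.164017, 0.392, 0.0426087 ms; sum = 0.615669 ms.
Propagation delays (d/s per hop): 1.13e-05, 0.00029, 0.00344255, 0.00435 ms; sum = 0.00809385 ms.
End-to-end = 0.624 ms.

0.624 ms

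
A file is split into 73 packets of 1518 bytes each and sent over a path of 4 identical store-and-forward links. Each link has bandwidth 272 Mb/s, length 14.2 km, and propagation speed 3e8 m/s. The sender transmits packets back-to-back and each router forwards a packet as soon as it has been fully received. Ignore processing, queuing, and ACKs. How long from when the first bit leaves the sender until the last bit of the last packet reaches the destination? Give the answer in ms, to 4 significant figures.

3.583 ms

Per-hop transmission t_tx = L/R = 12144/272000000 = 0.0446471 ms.
Per-hop propagation t_prop = 14200/300000000 = 0.0473333 ms.
Pipeline fill: first packet needs 4·t_tx to clear all hops; remaining 72 packets each add one t_tx.
Total = (4+73-1)·t_tx + 4·t_prop = 76·0.0446471 + 4·0.0473333 = 3.583 ms.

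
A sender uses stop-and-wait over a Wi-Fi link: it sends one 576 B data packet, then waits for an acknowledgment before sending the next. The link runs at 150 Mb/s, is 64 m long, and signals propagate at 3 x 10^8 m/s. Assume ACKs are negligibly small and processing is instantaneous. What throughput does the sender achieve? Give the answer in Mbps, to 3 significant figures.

t_tx = L/R = 4608/150000000 = 3.072e-05 s.
t_prop = 64/300000000 = 2.13333e-07 s; RTT = 4.26667e-07 s.
Cycle = t_tx + RTT = 3.11467e-05 s.
Throughput = L / cycle = 4608 / 3.11467e-05 = 148 Mbps.

148 Mbps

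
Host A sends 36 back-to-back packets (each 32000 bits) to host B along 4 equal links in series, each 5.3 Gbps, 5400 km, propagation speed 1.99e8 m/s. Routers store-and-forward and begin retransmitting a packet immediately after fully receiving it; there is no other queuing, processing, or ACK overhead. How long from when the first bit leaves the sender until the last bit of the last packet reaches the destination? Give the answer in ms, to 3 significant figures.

Per-hop transmission t_tx = L/R = 32000/5300000000 = 0.00603774 ms.
Per-hop propagation t_prop = 5400000/199000000 = 27.1357 ms.
Pipeline fill: first packet needs 4·t_tx to clear all hops; remaining 35 packets each add one t_tx.
Total = (4+36-1)·t_tx + 4·t_prop = 39·0.00603774 + 4·27.1357 = 109 ms.

109 ms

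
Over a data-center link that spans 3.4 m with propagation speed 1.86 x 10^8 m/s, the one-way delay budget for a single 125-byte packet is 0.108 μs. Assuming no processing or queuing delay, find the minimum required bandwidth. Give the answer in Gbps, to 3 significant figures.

11.1 Gbps

L = 1000 bits.
Propagation delay = 3.4 / 186000000 = 0.0182796 μs.
Transmission budget = 0.108 − 0.0182796 = 0.0897204 μs.
R ≥ L / t_tx = 1000 bits / 8.97204e-08 s = 11.1 Gbps.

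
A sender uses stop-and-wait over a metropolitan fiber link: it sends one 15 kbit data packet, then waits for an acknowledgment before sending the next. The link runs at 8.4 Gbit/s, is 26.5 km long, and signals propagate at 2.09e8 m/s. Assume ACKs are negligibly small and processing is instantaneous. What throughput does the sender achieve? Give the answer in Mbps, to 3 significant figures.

58.7 Mbps

t_tx = L/R = 15000/8400000000 = 1.78571e-06 s.
t_prop = 26500/209000000 = 0.000126794 s; RTT = 0.000253589 s.
Cycle = t_tx + RTT = 0.000255374 s.
Throughput = L / cycle = 15000 / 0.000255374 = 58.7 Mbps.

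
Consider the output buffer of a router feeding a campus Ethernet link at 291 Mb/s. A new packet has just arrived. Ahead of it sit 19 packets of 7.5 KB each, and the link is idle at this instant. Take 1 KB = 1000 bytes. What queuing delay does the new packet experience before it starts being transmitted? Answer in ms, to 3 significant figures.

3.92 ms

Each queued packet: L/R = 60000/291000000 = 0.206186 ms.
19 queued → 3.91753 ms.
Queuing delay = 3.92 ms.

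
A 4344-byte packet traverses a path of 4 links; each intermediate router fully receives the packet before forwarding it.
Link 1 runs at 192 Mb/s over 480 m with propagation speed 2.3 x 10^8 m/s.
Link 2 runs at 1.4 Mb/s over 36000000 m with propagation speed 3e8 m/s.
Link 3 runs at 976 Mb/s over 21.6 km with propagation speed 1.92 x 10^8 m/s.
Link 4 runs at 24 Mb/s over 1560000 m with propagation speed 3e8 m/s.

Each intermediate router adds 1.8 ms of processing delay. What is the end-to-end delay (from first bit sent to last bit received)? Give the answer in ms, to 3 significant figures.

157 ms

L = 4344 × 8 = 34752 bits.
Transmission delays (L/R per hop): 0.181, 24.8229, 0.0356066, 1.448 ms; sum = 26.4875 ms.
Propagation delays (d/s per hop): 0.00208696, 120, 0.1125, 5.2 ms; sum = 125.315 ms.
Processing at 3 router(s): 3 × 1.8 ms = 5.4 ms.
End-to-end = 157 ms.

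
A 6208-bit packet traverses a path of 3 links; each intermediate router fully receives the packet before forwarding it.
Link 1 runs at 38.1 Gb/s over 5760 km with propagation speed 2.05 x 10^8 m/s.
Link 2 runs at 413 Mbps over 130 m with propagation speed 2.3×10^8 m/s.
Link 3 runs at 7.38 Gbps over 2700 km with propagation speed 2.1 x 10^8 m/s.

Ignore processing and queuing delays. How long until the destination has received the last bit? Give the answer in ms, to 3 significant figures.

Transmission delays (L/R per hop): 0.00016294, 0.0150315, 0.000841192 ms; sum = 0.0160356 ms.
Propagation delays (d/s per hop): 28.0976, 0.000565217, 12.8571 ms; sum = 40.9553 ms.
End-to-end = 41.0 ms.

41.0 ms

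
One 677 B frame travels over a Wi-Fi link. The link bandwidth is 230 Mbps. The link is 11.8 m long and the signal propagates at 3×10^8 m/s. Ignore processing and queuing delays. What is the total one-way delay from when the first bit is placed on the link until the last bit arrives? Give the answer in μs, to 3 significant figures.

23.6 μs

L = 677 × 8 = 5416 bits.
Transmission delay = L/R = 5416 / 230000000 = 23.5478 μs.
Propagation delay = d/s = 11.8 m / 300000000 m/s = 0.0393333 μs.
Total = 23.6 μs.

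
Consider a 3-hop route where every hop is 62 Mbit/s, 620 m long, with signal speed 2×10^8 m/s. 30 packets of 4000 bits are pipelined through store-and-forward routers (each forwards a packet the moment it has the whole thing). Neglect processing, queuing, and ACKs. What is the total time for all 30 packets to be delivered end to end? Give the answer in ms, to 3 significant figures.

Per-hop transmission t_tx = L/R = 4000/62000000 = 0.0645161 ms.
Per-hop propagation t_prop = 620/200000000 = 0.0031 ms.
Pipeline fill: first packet needs 3·t_tx to clear all hops; remaining 29 packets each add one t_tx.
Total = (3+30-1)·t_tx + 3·t_prop = 32·0.0645161 + 3·0.0031 = 2.07 ms.

2.07 ms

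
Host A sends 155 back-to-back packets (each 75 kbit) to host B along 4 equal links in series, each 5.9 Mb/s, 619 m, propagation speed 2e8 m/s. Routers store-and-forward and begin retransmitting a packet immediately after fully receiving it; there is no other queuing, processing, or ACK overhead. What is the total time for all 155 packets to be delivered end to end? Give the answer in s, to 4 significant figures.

2.008 s

Per-hop transmission t_tx = L/R = 75000/5900000 = 0.0127119 s.
Per-hop propagation t_prop = 619/200000000 = 3.095e-06 s.
Pipeline fill: first packet needs 4·t_tx to clear all hops; remaining 154 packets each add one t_tx.
Total = (4+155-1)·t_tx + 4·t_prop = 158·0.0127119 + 4·3.095e-06 = 2.008 s.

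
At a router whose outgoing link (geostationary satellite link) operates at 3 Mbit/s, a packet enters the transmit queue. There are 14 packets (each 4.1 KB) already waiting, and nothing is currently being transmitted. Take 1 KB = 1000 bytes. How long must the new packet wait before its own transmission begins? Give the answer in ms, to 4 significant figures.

153.1 ms

Each queued packet: L/R = 32800/3000000 = 10.9333 ms.
14 queued → 153.067 ms.
Queuing delay = 153.1 ms.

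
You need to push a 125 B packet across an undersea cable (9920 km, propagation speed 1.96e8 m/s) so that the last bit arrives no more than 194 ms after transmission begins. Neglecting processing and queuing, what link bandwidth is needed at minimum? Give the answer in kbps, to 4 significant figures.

6.974 kbps

L = 1000 bits.
Propagation delay = 9920000 / 196000000 = 50.6122 ms.
Transmission budget = 194 − 50.6122 = 143.388 ms.
R ≥ L / t_tx = 1000 bits / 0.143388 s = 6.974 kbps.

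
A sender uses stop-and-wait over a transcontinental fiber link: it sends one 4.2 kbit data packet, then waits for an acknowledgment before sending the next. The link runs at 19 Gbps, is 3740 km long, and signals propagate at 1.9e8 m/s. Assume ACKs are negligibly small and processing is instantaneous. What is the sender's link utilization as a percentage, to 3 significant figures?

t_tx = L/R = 4200/19000000000 = 2.21053e-07 s.
t_prop = 3740000/190000000 = 0.0196842 s; RTT = 0.0393684 s.
Cycle = t_tx + RTT = 0.0393686 s.
Utilization = t_tx / cycle = 2.21053e-07/0.0393686 = 0.000561 %.

0.000561 %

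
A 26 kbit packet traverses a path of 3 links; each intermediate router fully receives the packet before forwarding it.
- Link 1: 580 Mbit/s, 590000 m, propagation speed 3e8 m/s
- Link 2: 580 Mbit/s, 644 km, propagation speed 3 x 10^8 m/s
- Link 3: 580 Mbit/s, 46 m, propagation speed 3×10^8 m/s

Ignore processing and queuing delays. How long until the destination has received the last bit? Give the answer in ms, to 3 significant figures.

L = 26000 bits.
Transmission delay per hop = L/R = 26000/580000000 = 0.0448276 ms; 3 hops → 0.134483 ms.
Propagation delays (d/s per hop): 1.96667, 2.14667, 0.000153333 ms; sum = 4.11349 ms.
End-to-end = 4.25 ms.

4.25 ms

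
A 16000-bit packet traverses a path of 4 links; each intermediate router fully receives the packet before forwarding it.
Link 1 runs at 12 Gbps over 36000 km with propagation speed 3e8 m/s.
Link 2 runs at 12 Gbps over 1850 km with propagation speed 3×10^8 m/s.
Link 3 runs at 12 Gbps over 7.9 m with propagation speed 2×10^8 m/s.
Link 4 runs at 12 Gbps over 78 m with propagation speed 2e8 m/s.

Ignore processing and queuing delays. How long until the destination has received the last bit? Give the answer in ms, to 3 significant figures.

126 ms

Transmission delay per hop = L/R = 16000/12000000000 = 0.00133333 ms; 4 hops → 0.00533333 ms.
Propagation delays (d/s per hop): 120, 6.16667, 3.95e-05, 0.00039 ms; sum = 126.167 ms.
End-to-end = 126 ms.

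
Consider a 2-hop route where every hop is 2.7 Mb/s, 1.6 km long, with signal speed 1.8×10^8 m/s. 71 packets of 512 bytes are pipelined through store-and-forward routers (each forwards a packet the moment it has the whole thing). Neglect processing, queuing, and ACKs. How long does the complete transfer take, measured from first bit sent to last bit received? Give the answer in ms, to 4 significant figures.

109.2 ms

Per-hop transmission t_tx = L/R = 4096/2700000 = 1.51704 ms.
Per-hop propagation t_prop = 1600/180000000 = 0.00888889 ms.
Pipeline fill: first packet needs 2·t_tx to clear all hops; remaining 70 packets each add one t_tx.
Total = (2+71-1)·t_tx + 2·t_prop = 72·1.51704 + 2·0.00888889 = 109.2 ms.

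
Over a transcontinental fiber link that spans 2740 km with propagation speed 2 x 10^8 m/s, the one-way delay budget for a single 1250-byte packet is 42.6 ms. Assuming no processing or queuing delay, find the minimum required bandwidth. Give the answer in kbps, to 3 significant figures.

346 kbps

L = 10000 bits.
Propagation delay = 2740000 / 200000000 = 13.7 ms.
Transmission budget = 42.6 − 13.7 = 28.9 ms.
R ≥ L / t_tx = 10000 bits / 0.0289 s = 346 kbps.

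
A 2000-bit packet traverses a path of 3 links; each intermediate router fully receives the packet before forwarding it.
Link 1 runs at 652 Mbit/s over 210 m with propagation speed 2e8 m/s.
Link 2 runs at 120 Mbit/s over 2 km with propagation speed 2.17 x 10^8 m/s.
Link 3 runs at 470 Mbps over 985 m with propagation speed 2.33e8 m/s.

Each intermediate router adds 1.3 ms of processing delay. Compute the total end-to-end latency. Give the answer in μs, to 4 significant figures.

Transmission delays (L/R per hop): 3.06748, 16.6667, 4.25532 μs; sum = 23.9895 μs.
Propagation delays (d/s per hop): 1.05, 9.21659, 4.22747 μs; sum = 14.4941 μs.
Processing at 2 router(s): 2 × 1.3 ms = 2600 μs.
End-to-end = 2638 μs.

2638 μs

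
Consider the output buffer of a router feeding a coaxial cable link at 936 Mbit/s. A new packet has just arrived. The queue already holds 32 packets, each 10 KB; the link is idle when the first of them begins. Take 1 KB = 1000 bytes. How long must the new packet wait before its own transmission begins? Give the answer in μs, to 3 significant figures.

Each queued packet: L/R = 80000/936000000 = 85.4701 μs.
32 queued → 2735.04 μs.
Queuing delay = 2740 μs.

2740 μs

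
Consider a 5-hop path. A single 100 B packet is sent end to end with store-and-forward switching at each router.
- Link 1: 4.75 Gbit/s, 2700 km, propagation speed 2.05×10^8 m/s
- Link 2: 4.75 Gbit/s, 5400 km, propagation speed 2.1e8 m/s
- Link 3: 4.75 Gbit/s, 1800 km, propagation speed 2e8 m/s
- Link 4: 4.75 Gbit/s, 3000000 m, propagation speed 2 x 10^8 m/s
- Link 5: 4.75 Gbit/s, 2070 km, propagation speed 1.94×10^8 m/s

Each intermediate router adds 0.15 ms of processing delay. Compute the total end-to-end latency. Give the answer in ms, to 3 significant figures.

L = 100 × 8 = 800 bits.
Transmission delay per hop = L/R = 800/4750000000 = 0.000168421 ms; 5 hops → 0.000842105 ms.
Propagation delays (d/s per hop): 13.1707, 25.7143, 9, 15, 10.6701 ms; sum = 73.5551 ms.
Processing at 4 router(s): 4 × 0.15 ms = 0.6 ms.
End-to-end = 74.2 ms.

74.2 ms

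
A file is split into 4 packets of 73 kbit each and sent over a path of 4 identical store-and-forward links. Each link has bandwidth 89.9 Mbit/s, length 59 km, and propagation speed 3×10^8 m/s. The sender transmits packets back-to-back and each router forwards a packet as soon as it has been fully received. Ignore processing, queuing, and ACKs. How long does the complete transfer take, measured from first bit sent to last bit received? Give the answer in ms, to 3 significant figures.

6.47 ms

Per-hop transmission t_tx = L/R = 73000/89900000 = 0.812013 ms.
Per-hop propagation t_prop = 59000/300000000 = 0.196667 ms.
Pipeline fill: first packet needs 4·t_tx to clear all hops; remaining 3 packets each add one t_tx.
Total = (4+4-1)·t_tx + 4·t_prop = 7·0.812013 + 4·0.196667 = 6.47 ms.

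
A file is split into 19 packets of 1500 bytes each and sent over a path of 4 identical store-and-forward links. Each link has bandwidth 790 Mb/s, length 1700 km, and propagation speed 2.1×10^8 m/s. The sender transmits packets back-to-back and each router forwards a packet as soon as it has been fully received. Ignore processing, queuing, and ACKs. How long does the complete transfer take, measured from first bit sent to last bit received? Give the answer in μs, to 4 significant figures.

Per-hop transmission t_tx = L/R = 12000/790000000 = 15.1899 μs.
Per-hop propagation t_prop = 1700000/210000000 = 8095.24 μs.
Pipeline fill: first packet needs 4·t_tx to clear all hops; remaining 18 packets each add one t_tx.
Total = (4+19-1)·t_tx + 4·t_prop = 22·15.1899 + 4·8095.24 = 32720 μs.

32720 μs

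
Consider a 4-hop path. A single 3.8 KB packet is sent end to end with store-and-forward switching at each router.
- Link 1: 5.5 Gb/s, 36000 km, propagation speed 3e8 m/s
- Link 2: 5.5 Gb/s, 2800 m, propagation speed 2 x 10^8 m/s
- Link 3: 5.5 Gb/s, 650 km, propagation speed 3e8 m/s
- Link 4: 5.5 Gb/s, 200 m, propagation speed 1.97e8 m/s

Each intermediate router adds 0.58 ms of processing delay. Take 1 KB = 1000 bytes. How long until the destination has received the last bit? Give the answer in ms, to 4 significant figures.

123.9 ms

L = 30400 bits.
Transmission delay per hop = L/R = 30400/5500000000 = 0.00552727 ms; 4 hops → 0.0221091 ms.
Propagation delays (d/s per hop): 120, 0.014, 2.16667, 0.00101523 ms; sum = 122.182 ms.
Processing at 3 router(s): 3 × 0.58 ms = 1.74 ms.
End-to-end = 123.9 ms.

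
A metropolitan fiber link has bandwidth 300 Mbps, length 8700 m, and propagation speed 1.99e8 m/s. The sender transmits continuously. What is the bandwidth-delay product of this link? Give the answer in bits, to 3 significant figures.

Propagation delay = 8700 / 199000000 = 4.37186e-05 s.
BDP = R × t_prop = 300000000 × 4.37186e-05 = 13115.6 bits.

13100 bits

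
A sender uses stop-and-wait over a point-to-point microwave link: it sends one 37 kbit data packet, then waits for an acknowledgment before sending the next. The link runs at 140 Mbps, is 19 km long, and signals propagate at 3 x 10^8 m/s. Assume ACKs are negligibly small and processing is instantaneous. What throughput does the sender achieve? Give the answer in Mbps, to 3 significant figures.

94.6 Mbps

t_tx = L/R = 37000/140000000 = 0.000264286 s.
t_prop = 19000/300000000 = 6.33333e-05 s; RTT = 0.000126667 s.
Cycle = t_tx + RTT = 0.000390952 s.
Throughput = L / cycle = 37000 / 0.000390952 = 94.6 Mbps.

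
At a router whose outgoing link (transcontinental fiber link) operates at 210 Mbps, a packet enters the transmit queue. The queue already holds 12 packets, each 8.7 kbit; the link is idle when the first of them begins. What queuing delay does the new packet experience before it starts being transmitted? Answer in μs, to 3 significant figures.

Each queued packet: L/R = 8700/210000000 = 41.4286 μs.
12 queued → 497.143 μs.
Queuing delay = 497 μs.

497 μs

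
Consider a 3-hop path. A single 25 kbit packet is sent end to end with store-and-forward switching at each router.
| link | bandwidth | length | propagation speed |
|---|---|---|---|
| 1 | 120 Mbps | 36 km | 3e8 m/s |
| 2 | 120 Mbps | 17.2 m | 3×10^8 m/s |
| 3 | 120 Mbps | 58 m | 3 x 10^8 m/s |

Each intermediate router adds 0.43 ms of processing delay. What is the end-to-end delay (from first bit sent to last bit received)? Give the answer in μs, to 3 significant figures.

1610 μs

L = 25000 bits.
Transmission delay per hop = L/R = 25000/120000000 = 208.333 μs; 3 hops → 625 μs.
Propagation delays (d/s per hop): 120, 0.0573333, 0.193333 μs; sum = 120.251 μs.
Processing at 2 router(s): 2 × 0.43 ms = 860 μs.
End-to-end = 1610 μs.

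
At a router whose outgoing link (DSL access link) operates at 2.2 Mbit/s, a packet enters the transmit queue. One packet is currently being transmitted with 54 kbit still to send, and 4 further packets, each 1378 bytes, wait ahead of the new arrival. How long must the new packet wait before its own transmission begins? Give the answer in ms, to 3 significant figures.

Each queued packet: L/R = 11024/2200000 = 5.01091 ms.
4 queued → 20.0436 ms.
Plus remaining 54000 bits of current packet: 24.5455 ms.
Queuing delay = 44.6 ms.

44.6 ms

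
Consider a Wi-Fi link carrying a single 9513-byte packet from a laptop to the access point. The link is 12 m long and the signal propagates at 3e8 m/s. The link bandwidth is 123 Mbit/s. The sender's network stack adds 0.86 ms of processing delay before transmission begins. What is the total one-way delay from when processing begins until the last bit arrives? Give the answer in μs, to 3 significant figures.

L = 9513 × 8 = 76104 bits.
Transmission delay = L/R = 76104 / 123000000 = 618.732 μs.
Propagation delay = d/s = 12 m / 300000000 m/s = 0.04 μs.
Plus processing delay 0.86 ms = 860 μs.
Total = 1480 μs.

1480 μs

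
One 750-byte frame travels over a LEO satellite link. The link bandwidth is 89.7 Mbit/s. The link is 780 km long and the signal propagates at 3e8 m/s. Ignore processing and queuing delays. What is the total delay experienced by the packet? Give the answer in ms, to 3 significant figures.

2.67 ms

L = 750 × 8 = 6000 bits.
Transmission delay = L/R = 6000 / 89700000 = 0.0668896 ms.
Propagation delay = d/s = 780000 m / 300000000 m/s = 2.6 ms.
Total = 2.67 ms.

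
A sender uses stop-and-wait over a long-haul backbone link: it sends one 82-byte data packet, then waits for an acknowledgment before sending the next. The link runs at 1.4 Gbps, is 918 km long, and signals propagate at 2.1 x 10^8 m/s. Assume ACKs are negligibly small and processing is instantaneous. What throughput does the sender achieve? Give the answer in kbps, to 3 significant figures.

t_tx = L/R = 656/1400000000 = 4.68571e-07 s.
t_prop = 918000/210000000 = 0.00437143 s; RTT = 0.00874286 s.
Cycle = t_tx + RTT = 0.00874333 s.
Throughput = L / cycle = 656 / 0.00874333 = 75.0 kbps.

75.0 kbps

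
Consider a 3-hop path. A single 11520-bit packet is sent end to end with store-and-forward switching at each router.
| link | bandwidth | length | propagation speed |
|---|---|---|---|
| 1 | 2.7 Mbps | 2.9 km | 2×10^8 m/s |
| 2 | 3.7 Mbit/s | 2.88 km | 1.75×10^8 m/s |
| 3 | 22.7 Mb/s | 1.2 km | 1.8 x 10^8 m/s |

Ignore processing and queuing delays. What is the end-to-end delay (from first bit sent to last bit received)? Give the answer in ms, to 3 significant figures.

Transmission delays (L/R per hop): 4.26667, 3.11351, 0.507489 ms; sum = 7.88767 ms.
Propagation delays (d/s per hop): 0.0145, 0.0164571, 0.00666667 ms; sum = 0.0376238 ms.
End-to-end = 7.93 ms.

7.93 ms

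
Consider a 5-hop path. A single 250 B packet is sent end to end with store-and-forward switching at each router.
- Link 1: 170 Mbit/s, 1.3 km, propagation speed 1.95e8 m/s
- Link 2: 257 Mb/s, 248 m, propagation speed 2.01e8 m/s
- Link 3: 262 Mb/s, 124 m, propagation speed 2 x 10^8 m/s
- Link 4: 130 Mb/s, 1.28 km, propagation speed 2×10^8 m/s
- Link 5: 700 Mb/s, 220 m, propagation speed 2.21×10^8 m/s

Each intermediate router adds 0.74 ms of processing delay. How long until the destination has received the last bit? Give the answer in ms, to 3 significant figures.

L = 250 × 8 = 2000 bits.
Transmission delays (L/R per hop): 0.0117647, 0.0077821, 0.00763359, 0.0153846, 0.00285714 ms; sum = 0.0454222 ms.
Propagation delays (d/s per hop): 0.00666667, 0.00123383, 0.00062, 0.0064, 0.000995475 ms; sum = 0.015916 ms.
Processing at 4 router(s): 4 × 0.74 ms = 2.96 ms.
End-to-end = 3.02 ms.

3.02 ms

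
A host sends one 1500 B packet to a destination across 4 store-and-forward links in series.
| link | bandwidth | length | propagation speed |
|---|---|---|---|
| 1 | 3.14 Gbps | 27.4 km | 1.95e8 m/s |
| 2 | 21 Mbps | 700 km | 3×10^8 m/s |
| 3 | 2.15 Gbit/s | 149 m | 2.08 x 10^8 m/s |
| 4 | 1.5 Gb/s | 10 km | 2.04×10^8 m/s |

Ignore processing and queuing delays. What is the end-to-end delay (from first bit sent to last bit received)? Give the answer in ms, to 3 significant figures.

L = 1500 × 8 = 12000 bits.
Transmission delays (L/R per hop): 0.00382166, 0.571429, 0.0055814, 0.008 ms; sum = 0.588832 ms.
Propagation delays (d/s per hop): 0.140513, 2.33333, 0.000716346, 0.0490196 ms; sum = 2.52358 ms.
End-to-end = 3.11 ms.

3.11 ms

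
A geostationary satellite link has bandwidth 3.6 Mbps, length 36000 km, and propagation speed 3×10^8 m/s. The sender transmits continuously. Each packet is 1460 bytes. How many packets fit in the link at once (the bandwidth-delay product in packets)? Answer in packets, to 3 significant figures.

Propagation delay = 36000000 / 300000000 = 0.12 s.
BDP = R × t_prop = 3600000 × 0.12 = 432000 bits.
In packets of 11680 bits: 37.0 packets.

37.0 packets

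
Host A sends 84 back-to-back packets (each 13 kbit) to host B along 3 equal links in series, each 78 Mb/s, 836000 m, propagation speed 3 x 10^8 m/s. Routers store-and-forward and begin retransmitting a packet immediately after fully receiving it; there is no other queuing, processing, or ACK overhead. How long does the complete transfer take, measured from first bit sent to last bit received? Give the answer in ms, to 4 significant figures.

Per-hop transmission t_tx = L/R = 13000/78000000 = 0.166667 ms.
Per-hop propagation t_prop = 836000/300000000 = 2.78667 ms.
Pipeline fill: first packet needs 3·t_tx to clear all hops; remaining 83 packets each add one t_tx.
Total = (3+84-1)·t_tx + 3·t_prop = 86·0.166667 + 3·2.78667 = 22.69 ms.

22.69 ms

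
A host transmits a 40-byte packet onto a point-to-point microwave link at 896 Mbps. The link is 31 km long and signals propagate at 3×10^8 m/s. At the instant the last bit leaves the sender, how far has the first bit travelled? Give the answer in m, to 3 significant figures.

107 m

t_tx = L/R = 320/896000000 = 3.57143e-07 s.
Distance = s × t_tx = 300000000 × 3.57143e-07 = 107 m.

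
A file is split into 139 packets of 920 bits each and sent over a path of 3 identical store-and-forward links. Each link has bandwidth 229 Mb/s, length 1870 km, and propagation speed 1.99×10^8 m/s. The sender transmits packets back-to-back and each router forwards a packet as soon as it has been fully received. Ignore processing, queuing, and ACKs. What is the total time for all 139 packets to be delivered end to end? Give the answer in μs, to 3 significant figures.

Per-hop transmission t_tx = L/R = 920/229000000 = 4.01747 μs.
Per-hop propagation t_prop = 1870000/199000000 = 9396.98 μs.
Pipeline fill: first packet needs 3·t_tx to clear all hops; remaining 138 packets each add one t_tx.
Total = (3+139-1)·t_tx + 3·t_prop = 141·4.01747 + 3·9396.98 = 28800 μs.

28800 μs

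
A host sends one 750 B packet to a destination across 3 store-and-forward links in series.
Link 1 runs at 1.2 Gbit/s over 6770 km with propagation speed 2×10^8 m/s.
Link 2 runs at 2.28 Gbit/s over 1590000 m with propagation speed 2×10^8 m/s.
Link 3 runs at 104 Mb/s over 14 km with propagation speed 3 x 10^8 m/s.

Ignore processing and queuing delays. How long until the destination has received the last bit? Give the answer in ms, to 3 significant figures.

41.9 ms

L = 750 × 8 = 6000 bits.
Transmission delays (L/R per hop): 0.005, 0.00263158, 0.0576923 ms; sum = 0.0653239 ms.
Propagation delays (d/s per hop): 33.85, 7.95, 0.0466667 ms; sum = 41.8467 ms.
End-to-end = 41.9 ms.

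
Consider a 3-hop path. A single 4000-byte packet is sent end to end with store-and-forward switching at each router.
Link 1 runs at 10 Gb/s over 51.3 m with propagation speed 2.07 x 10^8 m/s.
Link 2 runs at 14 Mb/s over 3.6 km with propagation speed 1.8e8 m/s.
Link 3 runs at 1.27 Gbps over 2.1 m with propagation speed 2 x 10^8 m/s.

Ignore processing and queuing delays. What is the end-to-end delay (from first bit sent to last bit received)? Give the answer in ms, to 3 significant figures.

2.33 ms

L = 4000 × 8 = 32000 bits.
Transmission delays (L/R per hop): 0.0032, 2.28571, 0.0251969 ms; sum = 2.31411 ms.
Propagation delays (d/s per hop): 0.000247826, 0.02, 1.05e-05 ms; sum = 0.0202583 ms.
End-to-end = 2.33 ms.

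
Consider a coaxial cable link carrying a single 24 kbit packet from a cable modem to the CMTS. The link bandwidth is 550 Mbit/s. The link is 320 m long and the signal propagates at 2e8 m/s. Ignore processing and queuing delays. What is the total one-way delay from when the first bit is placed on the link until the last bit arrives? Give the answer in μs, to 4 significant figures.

45.24 μs

L = 24000 bits.
Transmission delay = L/R = 24000 / 550000000 = 43.6364 μs.
Propagation delay = d/s = 320 m / 200000000 m/s = 1.6 μs.
Total = 45.24 μs.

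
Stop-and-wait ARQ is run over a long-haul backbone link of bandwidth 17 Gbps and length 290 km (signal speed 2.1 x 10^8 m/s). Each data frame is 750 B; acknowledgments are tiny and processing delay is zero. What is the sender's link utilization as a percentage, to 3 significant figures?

t_tx = L/R = 6000/17000000000 = 3.52941e-07 s.
t_prop = 290000/210000000 = 0.00138095 s; RTT = 0.0027619 s.
Cycle = t_tx + RTT = 0.00276226 s.
Utilization = t_tx / cycle = 3.52941e-07/0.00276226 = 0.0128 %.

0.0128 %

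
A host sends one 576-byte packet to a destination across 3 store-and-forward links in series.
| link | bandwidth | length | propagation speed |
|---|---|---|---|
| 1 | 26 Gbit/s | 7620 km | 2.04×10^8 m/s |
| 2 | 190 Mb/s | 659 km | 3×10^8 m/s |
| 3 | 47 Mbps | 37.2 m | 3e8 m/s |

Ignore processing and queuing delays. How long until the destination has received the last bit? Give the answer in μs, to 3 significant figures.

L = 576 × 8 = 4608 bits.
Transmission delays (L/R per hop): 0.177231, 24.2526, 98.0426 μs; sum = 122.472 μs.
Propagation delays (d/s per hop): 37352.9, 2196.67, 0.124 μs; sum = 39549.7 μs.
End-to-end = 39700 μs.

39700 μs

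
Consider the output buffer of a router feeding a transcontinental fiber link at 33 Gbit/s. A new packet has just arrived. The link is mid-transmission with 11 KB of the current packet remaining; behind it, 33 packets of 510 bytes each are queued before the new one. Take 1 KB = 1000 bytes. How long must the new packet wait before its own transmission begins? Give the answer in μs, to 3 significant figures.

6.75 μs

Each queued packet: L/R = 4080/33000000000 = 0.123636 μs.
33 queued → 4.08 μs.
Plus remaining 88000 bits of current packet: 2.66667 μs.
Queuing delay = 6.75 μs.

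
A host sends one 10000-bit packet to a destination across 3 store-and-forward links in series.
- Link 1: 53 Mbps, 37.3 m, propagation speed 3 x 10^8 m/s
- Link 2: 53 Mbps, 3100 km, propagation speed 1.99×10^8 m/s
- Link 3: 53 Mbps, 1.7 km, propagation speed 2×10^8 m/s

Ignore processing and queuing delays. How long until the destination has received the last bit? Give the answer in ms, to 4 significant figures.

Transmission delay per hop = L/R = 10000/53000000 = 0.188679 ms; 3 hops → 0.566038 ms.
Propagation delays (d/s per hop): 0.000124333, 15.5779, 0.0085 ms; sum = 15.5865 ms.
End-to-end = 16.15 ms.

16.15 ms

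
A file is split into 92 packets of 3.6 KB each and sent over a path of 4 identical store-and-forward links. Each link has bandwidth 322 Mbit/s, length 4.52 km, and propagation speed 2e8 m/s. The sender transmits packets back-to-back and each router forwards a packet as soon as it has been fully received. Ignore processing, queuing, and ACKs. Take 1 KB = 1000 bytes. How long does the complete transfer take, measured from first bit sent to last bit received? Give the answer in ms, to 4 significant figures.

8.587 ms

Per-hop transmission t_tx = L/R = 28800/322000000 = 0.089441 ms.
Per-hop propagation t_prop = 4520/200000000 = 0.0226 ms.
Pipeline fill: first packet needs 4·t_tx to clear all hops; remaining 91 packets each add one t_tx.
Total = (4+92-1)·t_tx + 4·t_prop = 95·0.089441 + 4·0.0226 = 8.587 ms.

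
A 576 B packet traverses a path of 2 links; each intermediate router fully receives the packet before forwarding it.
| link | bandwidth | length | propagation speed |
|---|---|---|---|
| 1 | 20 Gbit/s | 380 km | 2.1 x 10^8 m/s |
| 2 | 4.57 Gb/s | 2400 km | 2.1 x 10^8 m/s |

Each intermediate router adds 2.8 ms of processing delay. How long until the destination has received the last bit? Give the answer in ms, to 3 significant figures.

16.0 ms

L = 576 × 8 = 4608 bits.
Transmission delays (L/R per hop): 0.0002304, 0.00100832 ms; sum = 0.00123872 ms.
Propagation delays (d/s per hop): 1.80952, 11.4286 ms; sum = 13.2381 ms.
Processing at 1 router(s): 1 × 2.8 ms = 2.8 ms.
End-to-end = 16.0 ms.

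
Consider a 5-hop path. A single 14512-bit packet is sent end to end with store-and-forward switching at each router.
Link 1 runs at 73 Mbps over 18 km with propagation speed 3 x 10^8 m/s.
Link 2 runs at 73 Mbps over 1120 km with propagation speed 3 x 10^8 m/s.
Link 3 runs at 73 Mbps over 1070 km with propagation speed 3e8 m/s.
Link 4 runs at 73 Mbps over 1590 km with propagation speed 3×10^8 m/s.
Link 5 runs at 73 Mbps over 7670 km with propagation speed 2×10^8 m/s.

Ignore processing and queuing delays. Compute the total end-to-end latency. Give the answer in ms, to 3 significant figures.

Transmission delay per hop = L/R = 14512/73000000 = 0.198795 ms; 5 hops → 0.993973 ms.
Propagation delays (d/s per hop): 0.06, 3.73333, 3.56667, 5.3, 38.35 ms; sum = 51.01 ms.
End-to-end = 52.0 ms.

52.0 ms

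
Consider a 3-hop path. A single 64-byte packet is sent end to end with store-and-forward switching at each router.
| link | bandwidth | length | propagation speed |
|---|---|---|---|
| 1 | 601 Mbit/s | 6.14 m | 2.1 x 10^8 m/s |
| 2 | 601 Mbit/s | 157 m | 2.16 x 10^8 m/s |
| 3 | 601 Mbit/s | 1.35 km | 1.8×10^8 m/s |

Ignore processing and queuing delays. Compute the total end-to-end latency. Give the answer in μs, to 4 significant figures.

10.81 μs

L = 64 × 8 = 512 bits.
Transmission delay per hop = L/R = 512/601000000 = 0.851913 μs; 3 hops → 2.55574 μs.
Propagation delays (d/s per hop): 0.0292381, 0.726852, 7.5 μs; sum = 8.25609 μs.
End-to-end = 10.81 μs.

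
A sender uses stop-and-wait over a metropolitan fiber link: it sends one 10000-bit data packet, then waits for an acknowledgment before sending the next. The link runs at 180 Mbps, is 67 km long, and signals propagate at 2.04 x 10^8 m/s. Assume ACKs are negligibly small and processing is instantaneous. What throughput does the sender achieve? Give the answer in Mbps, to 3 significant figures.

t_tx = L/R = 10000/180000000 = 5.55556e-05 s.
t_prop = 67000/204000000 = 0.000328431 s; RTT = 0.000656863 s.
Cycle = t_tx + RTT = 0.000712418 s.
Throughput = L / cycle = 10000 / 0.000712418 = 14.0 Mbps.

14.0 Mbps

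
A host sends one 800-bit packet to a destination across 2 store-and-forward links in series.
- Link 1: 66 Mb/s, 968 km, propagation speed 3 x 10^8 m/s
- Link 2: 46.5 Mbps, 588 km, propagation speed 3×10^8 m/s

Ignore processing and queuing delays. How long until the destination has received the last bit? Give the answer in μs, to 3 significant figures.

5220 μs

Transmission delays (L/R per hop): 12.1212, 17.2043 μs; sum = 29.3255 μs.
Propagation delays (d/s per hop): 3226.67, 1960 μs; sum = 5186.67 μs.
End-to-end = 5220 μs.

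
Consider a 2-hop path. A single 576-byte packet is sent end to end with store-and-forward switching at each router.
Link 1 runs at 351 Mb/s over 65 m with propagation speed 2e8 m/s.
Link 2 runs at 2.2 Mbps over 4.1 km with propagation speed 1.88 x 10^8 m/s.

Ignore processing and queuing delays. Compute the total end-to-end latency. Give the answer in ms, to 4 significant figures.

L = 576 × 8 = 4608 bits.
Transmission delays (L/R per hop): 0.0131282, 2.09455 ms; sum = 2.10767 ms.
Propagation delays (d/s per hop): 0.000325, 0.0218085 ms; sum = 0.0221335 ms.
End-to-end = 2.130 ms.

2.130 ms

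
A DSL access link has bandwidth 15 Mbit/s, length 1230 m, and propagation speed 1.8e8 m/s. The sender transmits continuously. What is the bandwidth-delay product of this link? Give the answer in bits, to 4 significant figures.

Propagation delay = 1230 / 180000000 = 6.83333e-06 s.
BDP = R × t_prop = 15000000 × 6.83333e-06 = 102.5 bits.

102.5 bits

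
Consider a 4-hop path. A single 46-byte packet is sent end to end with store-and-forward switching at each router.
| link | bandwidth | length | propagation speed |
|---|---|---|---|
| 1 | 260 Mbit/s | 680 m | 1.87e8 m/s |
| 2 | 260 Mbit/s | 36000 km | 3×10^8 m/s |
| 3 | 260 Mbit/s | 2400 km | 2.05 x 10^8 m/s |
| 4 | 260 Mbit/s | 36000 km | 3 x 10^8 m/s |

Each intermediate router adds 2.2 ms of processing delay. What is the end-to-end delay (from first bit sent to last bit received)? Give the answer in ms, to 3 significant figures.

L = 46 × 8 = 368 bits.
Transmission delay per hop = L/R = 368/260000000 = 0.00141538 ms; 4 hops → 0.00566154 ms.
Propagation delays (d/s per hop): 0.00363636, 120, 11.7073, 120 ms; sum = 251.711 ms.
Processing at 3 router(s): 3 × 2.2 ms = 6.6 ms.
End-to-end = 258 ms.

258 ms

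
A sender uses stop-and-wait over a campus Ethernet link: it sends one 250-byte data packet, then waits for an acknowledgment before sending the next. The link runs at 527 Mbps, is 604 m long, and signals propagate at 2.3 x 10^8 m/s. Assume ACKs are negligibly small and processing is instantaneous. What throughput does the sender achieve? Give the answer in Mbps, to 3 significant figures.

t_tx = L/R = 2000/527000000 = 3.79507e-06 s.
t_prop = 604/2.3e+08 = 2.62609e-06 s; RTT = 5.25217e-06 s.
Cycle = t_tx + RTT = 9.04724e-06 s.
Throughput = L / cycle = 2000 / 9.04724e-06 = 221 Mbps.

221 Mbps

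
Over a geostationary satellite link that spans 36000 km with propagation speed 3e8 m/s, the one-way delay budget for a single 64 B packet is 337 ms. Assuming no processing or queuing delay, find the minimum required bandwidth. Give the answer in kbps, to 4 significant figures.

L = 512 bits.
Propagation delay = 36000000 / 300000000 = 120 ms.
Transmission budget = 337 − 120 = 217 ms.
R ≥ L / t_tx = 512 bits / 0.217 s = 2.359 kbps.

2.359 kbps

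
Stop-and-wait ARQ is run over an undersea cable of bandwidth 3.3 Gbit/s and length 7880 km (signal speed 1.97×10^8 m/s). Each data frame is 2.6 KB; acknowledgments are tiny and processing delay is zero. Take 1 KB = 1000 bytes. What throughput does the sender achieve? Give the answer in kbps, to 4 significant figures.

260.0 kbps

t_tx = L/R = 20800/3300000000 = 6.30303e-06 s.
t_prop = 7880000/197000000 = 0.04 s; RTT = 0.08 s.
Cycle = t_tx + RTT = 0.0800063 s.
Throughput = L / cycle = 20800 / 0.0800063 = 260.0 kbps.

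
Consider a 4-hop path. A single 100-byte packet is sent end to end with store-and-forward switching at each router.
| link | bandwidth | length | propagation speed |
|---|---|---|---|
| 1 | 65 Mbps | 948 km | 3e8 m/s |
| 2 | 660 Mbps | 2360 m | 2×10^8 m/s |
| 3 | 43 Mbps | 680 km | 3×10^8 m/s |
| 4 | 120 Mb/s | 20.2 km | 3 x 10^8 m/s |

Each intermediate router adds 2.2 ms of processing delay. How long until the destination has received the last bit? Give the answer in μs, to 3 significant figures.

12100 μs

L = 100 × 8 = 800 bits.
Transmission delays (L/R per hop): 12.3077, 1.21212, 18.6047, 6.66667 μs; sum = 38.7911 μs.
Propagation delays (d/s per hop): 3160, 11.8, 2266.67, 67.3333 μs; sum = 5505.8 μs.
Processing at 3 router(s): 3 × 2.2 ms = 6600 μs.
End-to-end = 12100 μs.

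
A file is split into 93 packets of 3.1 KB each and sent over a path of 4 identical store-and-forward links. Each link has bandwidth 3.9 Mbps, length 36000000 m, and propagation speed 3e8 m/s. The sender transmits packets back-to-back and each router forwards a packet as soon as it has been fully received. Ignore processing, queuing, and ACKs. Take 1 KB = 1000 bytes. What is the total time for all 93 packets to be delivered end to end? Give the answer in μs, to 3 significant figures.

1090000 μs

Per-hop transmission t_tx = L/R = 24800/3900000 = 6358.97 μs.
Per-hop propagation t_prop = 36000000/300000000 = 120000 μs.
Pipeline fill: first packet needs 4·t_tx to clear all hops; remaining 92 packets each add one t_tx.
Total = (4+93-1)·t_tx + 4·t_prop = 96·6358.97 + 4·120000 = 1090000 μs.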